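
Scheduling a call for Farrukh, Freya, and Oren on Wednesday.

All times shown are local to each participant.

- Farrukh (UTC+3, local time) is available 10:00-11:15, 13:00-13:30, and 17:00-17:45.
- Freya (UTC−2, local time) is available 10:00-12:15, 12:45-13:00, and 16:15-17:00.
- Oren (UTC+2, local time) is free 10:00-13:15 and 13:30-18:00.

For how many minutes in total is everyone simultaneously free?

15 minutes

Farrukh → UTC: 07:00–08:15, 10:00–10:30, 14:00–14:45.
Freya → UTC: 12:00–14:15, 14:45–15:00, 18:15–19:00.
Oren → UTC: 08:00–11:15, 11:30–16:00.
Farrukh ∩ Freya: 14:00–14:15.
Farrukh ∩ Freya ∩ Oren: 14:00–14:15.
Total common minutes: 15.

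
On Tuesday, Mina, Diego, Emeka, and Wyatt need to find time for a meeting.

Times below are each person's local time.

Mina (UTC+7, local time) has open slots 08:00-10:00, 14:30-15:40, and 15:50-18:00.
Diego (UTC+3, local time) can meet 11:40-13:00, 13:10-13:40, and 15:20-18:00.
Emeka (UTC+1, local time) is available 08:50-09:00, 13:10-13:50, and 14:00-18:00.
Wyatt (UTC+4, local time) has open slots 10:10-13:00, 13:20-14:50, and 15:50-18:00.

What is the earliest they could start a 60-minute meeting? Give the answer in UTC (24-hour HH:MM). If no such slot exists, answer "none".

Mina → UTC: 01:00–03:00, 07:30–08:40, 08:50–11:00.
Diego → UTC: 08:40–10:00, 10:10–10:40, 12:20–15:00.
Emeka → UTC: 07:50–08:00, 12:10–12:50, 13:00–17:00.
Wyatt → UTC: 06:10–09:00, 09:20–10:50, 11:50–14:00.
Mina ∩ Diego: 08:50–10:00, 10:10–10:40.
Mina ∩ Diego ∩ Emeka: (none).
Mina ∩ Diego ∩ Emeka ∩ Wyatt: (none).
Windows ≥ 60 min: (none).

none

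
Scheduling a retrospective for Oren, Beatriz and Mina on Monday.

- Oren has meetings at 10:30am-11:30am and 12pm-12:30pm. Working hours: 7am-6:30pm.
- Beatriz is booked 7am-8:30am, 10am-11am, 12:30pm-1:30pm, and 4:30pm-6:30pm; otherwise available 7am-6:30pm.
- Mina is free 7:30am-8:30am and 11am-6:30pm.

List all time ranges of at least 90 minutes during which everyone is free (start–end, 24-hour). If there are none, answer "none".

Oren free within 07:00–18:30: 07:00–10:30, 11:30–12:00, 12:30–18:30.
Beatriz free within 07:00–18:30: 08:30–10:00, 11:00–12:30, 13:30–16:30.
Oren ∩ Beatriz: 08:30–10:00, 11:30–12:00, 13:30–16:30.
Oren ∩ Beatriz ∩ Mina: 11:30–12:00, 13:30–16:30.
Windows ≥ 90 min: 13:30–16:30.

13:30–16:30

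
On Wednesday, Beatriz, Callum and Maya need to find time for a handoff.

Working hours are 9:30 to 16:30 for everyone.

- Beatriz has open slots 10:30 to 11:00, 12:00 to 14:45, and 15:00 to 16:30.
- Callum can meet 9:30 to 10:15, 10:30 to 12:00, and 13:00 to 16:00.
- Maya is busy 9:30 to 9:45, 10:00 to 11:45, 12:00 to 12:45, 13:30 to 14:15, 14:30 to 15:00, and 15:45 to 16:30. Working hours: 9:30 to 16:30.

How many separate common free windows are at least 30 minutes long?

Maya free within 09:30–16:30: 09:45–10:00, 11:45–12:00, 12:45–13:30, 14:15–14:30, 15:00–15:45.
Beatriz ∩ Callum: 10:30–11:00, 13:00–14:45, 15:00–16:00.
Beatriz ∩ Callum ∩ Maya: 13:00–13:30, 14:15–14:30, 15:00–15:45.
Windows ≥ 30 min: 13:00–13:30, 15:00–15:45.
That's 2 windows.

2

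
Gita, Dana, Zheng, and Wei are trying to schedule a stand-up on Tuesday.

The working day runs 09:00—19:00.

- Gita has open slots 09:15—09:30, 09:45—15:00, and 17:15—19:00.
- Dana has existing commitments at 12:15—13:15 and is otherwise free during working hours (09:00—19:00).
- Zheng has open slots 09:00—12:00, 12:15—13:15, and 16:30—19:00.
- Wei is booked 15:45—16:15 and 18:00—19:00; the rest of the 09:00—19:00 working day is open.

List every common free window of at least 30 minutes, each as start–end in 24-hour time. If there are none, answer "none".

09:45–12:00, 17:15–18:00

Dana free within 09:00–19:00: 09:00–12:15, 13:15–19:00.
Wei free within 09:00–19:00: 09:00–15:45, 16:15–18:00.
Gita ∩ Dana: 09:15–09:30, 09:45–12:15, 13:15–15:00, 17:15–19:00.
Gita ∩ Dana ∩ Zheng: 09:15–09:30, 09:45–12:00, 17:15–19:00.
Gita ∩ Dana ∩ Zheng ∩ Wei: 09:15–09:30, 09:45–12:00, 17:15–18:00.
Windows ≥ 30 min: 09:45–12:00, 17:15–18:00.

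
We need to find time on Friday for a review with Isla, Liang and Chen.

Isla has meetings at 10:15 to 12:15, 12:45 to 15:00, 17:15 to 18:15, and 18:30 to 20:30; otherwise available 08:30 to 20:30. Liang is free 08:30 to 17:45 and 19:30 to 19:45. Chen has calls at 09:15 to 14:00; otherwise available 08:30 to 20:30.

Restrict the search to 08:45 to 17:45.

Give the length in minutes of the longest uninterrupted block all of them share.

Isla free within 08:30–20:30: 08:30–10:15, 12:15–12:45, 15:00–17:15, 18:15–18:30.
Chen free within 08:30–20:30: 08:30–09:15, 14:00–20:30.
Isla ∩ Liang: 08:30–10:15, 12:15–12:45, 15:00–17:15.
Isla ∩ Liang ∩ Chen: 08:30–09:15, 15:00–17:15.
Restricted to 08:45–17:45: 08:45–09:15, 15:00–17:15.
Common window lengths: 30, 135 min; longest is 135.

135 minutes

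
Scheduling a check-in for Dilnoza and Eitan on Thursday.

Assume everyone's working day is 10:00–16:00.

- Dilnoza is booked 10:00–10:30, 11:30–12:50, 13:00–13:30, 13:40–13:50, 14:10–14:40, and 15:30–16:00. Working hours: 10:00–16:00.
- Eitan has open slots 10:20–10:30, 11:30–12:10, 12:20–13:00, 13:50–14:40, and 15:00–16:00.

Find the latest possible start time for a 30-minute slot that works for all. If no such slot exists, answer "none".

15:00

Dilnoza free within 10:00–16:00: 10:30–11:30, 12:50–13:00, 13:30–13:40, 13:50–14:10, 14:40–15:30.
Dilnoza ∩ Eitan: 12:50–13:00, 13:50–14:10, 15:00–15:30.
Windows ≥ 30 min: 15:00–15:30.
Latest start in the last window 15:00–15:30 is 15:30 − 30 min = 15:00.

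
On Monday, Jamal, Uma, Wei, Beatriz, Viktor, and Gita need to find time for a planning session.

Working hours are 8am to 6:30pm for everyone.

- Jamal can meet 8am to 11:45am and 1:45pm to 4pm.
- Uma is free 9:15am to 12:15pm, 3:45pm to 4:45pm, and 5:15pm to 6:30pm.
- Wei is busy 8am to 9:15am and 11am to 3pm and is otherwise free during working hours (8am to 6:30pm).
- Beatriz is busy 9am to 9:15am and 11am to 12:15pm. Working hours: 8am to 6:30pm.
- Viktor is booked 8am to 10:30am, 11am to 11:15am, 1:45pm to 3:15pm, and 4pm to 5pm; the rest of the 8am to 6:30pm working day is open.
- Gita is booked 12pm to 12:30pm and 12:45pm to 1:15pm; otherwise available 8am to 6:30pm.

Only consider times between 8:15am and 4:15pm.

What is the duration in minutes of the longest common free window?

Wei free within 08:00–18:30: 09:15–11:00, 15:00–18:30.
Beatriz free within 08:00–18:30: 08:00–09:00, 09:15–11:00, 12:15–18:30.
Viktor free within 08:00–18:30: 10:30–11:00, 11:15–13:45, 15:15–16:00, 17:00–18:30.
Gita free within 08:00–18:30: 08:00–12:00, 12:30–12:45, 13:15–18:30.
Jamal ∩ Uma: 09:15–11:45, 15:45–16:00.
Jamal ∩ Uma ∩ Wei: 09:15–11:00, 15:45–16:00.
Jamal ∩ Uma ∩ Wei ∩ Beatriz: 09:15–11:00, 15:45–16:00.
Jamal ∩ Uma ∩ Wei ∩ Beatriz ∩ Viktor: 10:30–11:00, 15:45–16:00.
Jamal ∩ Uma ∩ Wei ∩ Beatriz ∩ Viktor ∩ Gita: 10:30–11:00, 15:45–16:00.
Restricted to 08:15–16:15: 10:30–11:00, 15:45–16:00.
Common window lengths: 30, 15 min; longest is 30.

30 minutes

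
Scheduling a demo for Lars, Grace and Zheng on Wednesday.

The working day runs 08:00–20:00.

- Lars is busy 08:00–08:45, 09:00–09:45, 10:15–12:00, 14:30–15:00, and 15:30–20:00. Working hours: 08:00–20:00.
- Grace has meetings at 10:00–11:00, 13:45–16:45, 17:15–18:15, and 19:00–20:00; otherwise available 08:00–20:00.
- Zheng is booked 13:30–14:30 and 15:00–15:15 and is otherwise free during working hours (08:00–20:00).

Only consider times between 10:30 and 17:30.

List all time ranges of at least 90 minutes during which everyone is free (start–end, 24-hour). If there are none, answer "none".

12:00–13:30

Lars free within 08:00–20:00: 08:45–09:00, 09:45–10:15, 12:00–14:30, 15:00–15:30.
Grace free within 08:00–20:00: 08:00–10:00, 11:00–13:45, 16:45–17:15, 18:15–19:00.
Zheng free within 08:00–20:00: 08:00–13:30, 14:30–15:00, 15:15–20:00.
Lars ∩ Grace: 08:45–09:00, 09:45–10:00, 12:00–13:45.
Lars ∩ Grace ∩ Zheng: 08:45–09:00, 09:45–10:00, 12:00–13:30.
Restricted to 10:30–17:30: 12:00–13:30.
Windows ≥ 90 min: 12:00–13:30.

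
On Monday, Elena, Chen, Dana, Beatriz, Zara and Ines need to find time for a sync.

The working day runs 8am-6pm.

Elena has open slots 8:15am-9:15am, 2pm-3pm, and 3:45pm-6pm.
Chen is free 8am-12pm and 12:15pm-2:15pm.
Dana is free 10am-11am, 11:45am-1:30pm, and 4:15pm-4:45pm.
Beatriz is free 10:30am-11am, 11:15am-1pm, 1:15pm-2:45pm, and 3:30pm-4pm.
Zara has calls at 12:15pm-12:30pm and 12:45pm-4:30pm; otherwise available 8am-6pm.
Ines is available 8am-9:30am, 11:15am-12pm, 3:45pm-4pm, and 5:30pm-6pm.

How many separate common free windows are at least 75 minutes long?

0

Zara free within 08:00–18:00: 08:00–12:15, 12:30–12:45, 16:30–18:00.
Elena ∩ Chen: 08:15–09:15, 14:00–14:15.
Elena ∩ Chen ∩ Dana: (none).
Elena ∩ Chen ∩ Dana ∩ Beatriz: (none).
Elena ∩ Chen ∩ Dana ∩ Beatriz ∩ Zara: (none).
Elena ∩ Chen ∩ Dana ∩ Beatriz ∩ Zara ∩ Ines: (none).
Windows ≥ 75 min: (none).
That's 0 windows.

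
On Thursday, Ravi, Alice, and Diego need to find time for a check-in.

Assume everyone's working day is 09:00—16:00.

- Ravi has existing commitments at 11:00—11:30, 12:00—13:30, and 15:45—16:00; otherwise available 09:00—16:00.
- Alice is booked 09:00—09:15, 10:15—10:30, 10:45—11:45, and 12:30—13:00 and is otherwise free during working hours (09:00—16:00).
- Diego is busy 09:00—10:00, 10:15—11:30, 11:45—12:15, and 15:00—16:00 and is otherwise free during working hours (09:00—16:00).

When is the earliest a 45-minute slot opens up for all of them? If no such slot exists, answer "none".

13:30

Ravi free within 09:00–16:00: 09:00–11:00, 11:30–12:00, 13:30–15:45.
Alice free within 09:00–16:00: 09:15–10:15, 10:30–10:45, 11:45–12:30, 13:00–16:00.
Diego free within 09:00–16:00: 10:00–10:15, 11:30–11:45, 12:15–15:00.
Ravi ∩ Alice: 09:15–10:15, 10:30–10:45, 11:45–12:00, 13:30–15:45.
Ravi ∩ Alice ∩ Diego: 10:00–10:15, 13:30–15:00.
Windows ≥ 45 min: 13:30–15:00.
Earliest such window starts at 13:30.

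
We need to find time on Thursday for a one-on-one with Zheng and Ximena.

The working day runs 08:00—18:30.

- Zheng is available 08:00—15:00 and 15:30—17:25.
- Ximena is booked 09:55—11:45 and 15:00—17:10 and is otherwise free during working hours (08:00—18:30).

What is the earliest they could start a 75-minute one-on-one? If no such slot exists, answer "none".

Ximena free within 08:00–18:30: 08:00–09:55, 11:45–15:00, 17:10–18:30.
Zheng ∩ Ximena: 08:00–09:55, 11:45–15:00, 17:10–17:25.
Windows ≥ 75 min: 08:00–09:55, 11:45–15:00.
Earliest such window starts at 08:00.

08:00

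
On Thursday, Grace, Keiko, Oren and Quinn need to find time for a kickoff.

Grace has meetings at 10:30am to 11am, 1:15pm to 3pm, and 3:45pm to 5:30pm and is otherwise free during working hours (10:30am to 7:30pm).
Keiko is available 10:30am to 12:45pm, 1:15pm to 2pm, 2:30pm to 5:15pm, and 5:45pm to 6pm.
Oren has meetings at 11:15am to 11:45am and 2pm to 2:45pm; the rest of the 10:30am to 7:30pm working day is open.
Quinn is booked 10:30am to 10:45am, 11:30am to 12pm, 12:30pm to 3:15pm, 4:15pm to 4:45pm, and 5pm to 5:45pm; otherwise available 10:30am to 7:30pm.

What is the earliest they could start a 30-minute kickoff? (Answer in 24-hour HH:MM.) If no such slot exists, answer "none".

12:00

Grace free within 10:30–19:30: 11:00–13:15, 15:00–15:45, 17:30–19:30.
Oren free within 10:30–19:30: 10:30–11:15, 11:45–14:00, 14:45–19:30.
Quinn free within 10:30–19:30: 10:45–11:30, 12:00–12:30, 15:15–16:15, 16:45–17:00, 17:45–19:30.
Grace ∩ Keiko: 11:00–12:45, 15:00–15:45, 17:45–18:00.
Grace ∩ Keiko ∩ Oren: 11:00–11:15, 11:45–12:45, 15:00–15:45, 17:45–18:00.
Grace ∩ Keiko ∩ Oren ∩ Quinn: 11:00–11:15, 12:00–12:30, 15:15–15:45, 17:45–18:00.
Windows ≥ 30 min: 12:00–12:30, 15:15–15:45.
Earliest such window starts at 12:00.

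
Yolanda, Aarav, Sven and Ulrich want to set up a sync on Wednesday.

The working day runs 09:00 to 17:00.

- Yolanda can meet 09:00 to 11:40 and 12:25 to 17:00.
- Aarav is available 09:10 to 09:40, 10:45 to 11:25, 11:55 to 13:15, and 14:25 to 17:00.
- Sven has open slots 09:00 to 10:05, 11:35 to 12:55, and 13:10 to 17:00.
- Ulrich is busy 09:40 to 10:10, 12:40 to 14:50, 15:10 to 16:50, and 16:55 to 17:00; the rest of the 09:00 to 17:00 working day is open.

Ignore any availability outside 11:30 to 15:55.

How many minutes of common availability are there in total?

Ulrich free within 09:00–17:00: 09:00–09:40, 10:10–12:40, 14:50–15:10, 16:50–16:55.
Yolanda ∩ Aarav: 09:10–09:40, 10:45–11:25, 12:25–13:15, 14:25–17:00.
Yolanda ∩ Aarav ∩ Sven: 09:10–09:40, 12:25–12:55, 13:10–13:15, 14:25–17:00.
Yolanda ∩ Aarav ∩ Sven ∩ Ulrich: 09:10–09:40, 12:25–12:40, 14:50–15:10, 16:50–16:55.
Restricted to 11:30–15:55: 12:25–12:40, 14:50–15:10.
Total common minutes: 15 + 20 = 35.

35 minutes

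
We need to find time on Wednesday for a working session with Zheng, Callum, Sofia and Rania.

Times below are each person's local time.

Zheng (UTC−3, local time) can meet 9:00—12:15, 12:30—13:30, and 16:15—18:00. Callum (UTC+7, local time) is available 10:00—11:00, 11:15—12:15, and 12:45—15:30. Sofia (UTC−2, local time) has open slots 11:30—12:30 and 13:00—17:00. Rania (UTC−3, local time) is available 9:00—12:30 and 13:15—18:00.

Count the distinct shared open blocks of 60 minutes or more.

0

Zheng → UTC: 12:00–15:15, 15:30–16:30, 19:15–21:00.
Callum → UTC: 03:00–04:00, 04:15–05:15, 05:45–08:30.
Sofia → UTC: 13:30–14:30, 15:00–19:00.
Rania → UTC: 12:00–15:30, 16:15–21:00.
Zheng ∩ Callum: (none).
Zheng ∩ Callum ∩ Sofia: (none).
Zheng ∩ Callum ∩ Sofia ∩ Rania: (none).
Windows ≥ 60 min: (none).
That's 0 windows.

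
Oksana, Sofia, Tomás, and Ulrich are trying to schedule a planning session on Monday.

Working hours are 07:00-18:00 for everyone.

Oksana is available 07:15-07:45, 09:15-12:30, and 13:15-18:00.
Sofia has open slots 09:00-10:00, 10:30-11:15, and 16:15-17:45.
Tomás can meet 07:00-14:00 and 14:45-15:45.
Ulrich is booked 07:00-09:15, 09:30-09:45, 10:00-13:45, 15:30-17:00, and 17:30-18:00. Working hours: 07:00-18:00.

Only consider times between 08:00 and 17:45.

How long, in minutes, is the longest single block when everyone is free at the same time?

Ulrich free within 07:00–18:00: 09:15–09:30, 09:45–10:00, 13:45–15:30, 17:00–17:30.
Oksana ∩ Sofia: 09:15–10:00, 10:30–11:15, 16:15–17:45.
Oksana ∩ Sofia ∩ Tomás: 09:15–10:00, 10:30–11:15.
Oksana ∩ Sofia ∩ Tomás ∩ Ulrich: 09:15–09:30, 09:45–10:00.
Restricted to 08:00–17:45: 09:15–09:30, 09:45–10:00.
Common window lengths: 15, 15 min; longest is 15.

15 minutes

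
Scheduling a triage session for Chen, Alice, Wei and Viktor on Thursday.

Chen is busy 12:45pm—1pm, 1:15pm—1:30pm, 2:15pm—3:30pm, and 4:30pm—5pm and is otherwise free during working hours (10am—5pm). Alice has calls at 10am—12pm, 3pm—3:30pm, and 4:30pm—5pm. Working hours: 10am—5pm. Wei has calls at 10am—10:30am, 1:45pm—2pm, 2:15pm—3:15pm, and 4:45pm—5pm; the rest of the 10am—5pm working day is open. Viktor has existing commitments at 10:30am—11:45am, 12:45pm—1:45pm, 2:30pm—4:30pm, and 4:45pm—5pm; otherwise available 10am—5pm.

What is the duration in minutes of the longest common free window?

Chen free within 10:00–17:00: 10:00–12:45, 13:00–13:15, 13:30–14:15, 15:30–16:30.
Alice free within 10:00–17:00: 12:00–15:00, 15:30–16:30.
Wei free within 10:00–17:00: 10:30–13:45, 14:00–14:15, 15:15–16:45.
Viktor free within 10:00–17:00: 10:00–10:30, 11:45–12:45, 13:45–14:30, 16:30–16:45.
Chen ∩ Alice: 12:00–12:45, 13:00–13:15, 13:30–14:15, 15:30–16:30.
Chen ∩ Alice ∩ Wei: 12:00–12:45, 13:00–13:15, 13:30–13:45, 14:00–14:15, 15:30–16:30.
Chen ∩ Alice ∩ Wei ∩ Viktor: 12:00–12:45, 14:00–14:15.
Common window lengths: 45, 15 min; longest is 45.

45 minutes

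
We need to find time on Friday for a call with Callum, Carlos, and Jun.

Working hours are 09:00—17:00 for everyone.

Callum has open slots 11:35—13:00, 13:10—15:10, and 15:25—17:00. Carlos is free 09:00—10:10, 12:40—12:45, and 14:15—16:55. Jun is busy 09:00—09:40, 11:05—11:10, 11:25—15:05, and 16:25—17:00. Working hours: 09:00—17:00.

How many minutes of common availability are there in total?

Jun free within 09:00–17:00: 09:40–11:05, 11:10–11:25, 15:05–16:25.
Callum ∩ Carlos: 12:40–12:45, 14:15–15:10, 15:25–16:55.
Callum ∩ Carlos ∩ Jun: 15:05–15:10, 15:25–16:25.
Total common minutes: 5 + 60 = 65.

65 minutes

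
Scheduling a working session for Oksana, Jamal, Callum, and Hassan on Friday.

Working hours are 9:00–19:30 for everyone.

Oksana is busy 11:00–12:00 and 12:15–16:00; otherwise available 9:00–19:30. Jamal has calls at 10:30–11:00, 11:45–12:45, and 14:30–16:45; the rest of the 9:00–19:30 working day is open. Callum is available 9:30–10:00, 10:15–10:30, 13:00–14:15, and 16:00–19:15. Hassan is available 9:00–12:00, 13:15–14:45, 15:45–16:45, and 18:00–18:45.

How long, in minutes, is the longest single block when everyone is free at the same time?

Oksana free within 09:00–19:30: 09:00–11:00, 12:00–12:15, 16:00–19:30.
Jamal free within 09:00–19:30: 09:00–10:30, 11:00–11:45, 12:45–14:30, 16:45–19:30.
Oksana ∩ Jamal: 09:00–10:30, 16:45–19:30.
Oksana ∩ Jamal ∩ Callum: 09:30–10:00, 10:15–10:30, 16:45–19:15.
Oksana ∩ Jamal ∩ Callum ∩ Hassan: 09:30–10:00, 10:15–10:30, 18:00–18:45.
Common window lengths: 30, 15, 45 min; longest is 45.

45 minutes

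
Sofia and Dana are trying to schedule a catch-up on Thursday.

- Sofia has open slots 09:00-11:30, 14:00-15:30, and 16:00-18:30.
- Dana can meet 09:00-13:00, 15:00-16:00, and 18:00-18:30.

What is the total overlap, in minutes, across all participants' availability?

210 minutes

Sofia ∩ Dana: 09:00–11:30, 15:00–15:30, 18:00–18:30.
Total common minutes: 150 + 30 + 30 = 210.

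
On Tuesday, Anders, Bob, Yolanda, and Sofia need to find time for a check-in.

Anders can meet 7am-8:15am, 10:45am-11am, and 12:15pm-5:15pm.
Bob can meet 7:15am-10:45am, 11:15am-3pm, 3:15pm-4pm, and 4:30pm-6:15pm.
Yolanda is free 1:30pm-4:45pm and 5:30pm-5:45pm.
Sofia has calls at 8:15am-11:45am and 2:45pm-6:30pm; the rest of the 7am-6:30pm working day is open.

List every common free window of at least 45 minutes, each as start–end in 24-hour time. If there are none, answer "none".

Sofia free within 07:00–18:30: 07:00–08:15, 11:45–14:45.
Anders ∩ Bob: 07:15–08:15, 12:15–15:00, 15:15–16:00, 16:30–17:15.
Anders ∩ Bob ∩ Yolanda: 13:30–15:00, 15:15–16:00, 16:30–16:45.
Anders ∩ Bob ∩ Yolanda ∩ Sofia: 13:30–14:45.
Windows ≥ 45 min: 13:30–14:45.

13:30–14:45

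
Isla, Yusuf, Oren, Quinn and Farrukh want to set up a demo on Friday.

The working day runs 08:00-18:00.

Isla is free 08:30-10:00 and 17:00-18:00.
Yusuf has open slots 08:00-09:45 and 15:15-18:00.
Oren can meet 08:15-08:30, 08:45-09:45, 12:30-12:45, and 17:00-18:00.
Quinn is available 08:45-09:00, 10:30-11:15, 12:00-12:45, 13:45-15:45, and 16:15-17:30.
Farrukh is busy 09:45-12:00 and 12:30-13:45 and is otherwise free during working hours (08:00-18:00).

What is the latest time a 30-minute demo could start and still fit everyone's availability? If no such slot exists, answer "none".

17:00

Farrukh free within 08:00–18:00: 08:00–09:45, 12:00–12:30, 13:45–18:00.
Isla ∩ Yusuf: 08:30–09:45, 17:00–18:00.
Isla ∩ Yusuf ∩ Oren: 08:45–09:45, 17:00–18:00.
Isla ∩ Yusuf ∩ Oren ∩ Quinn: 08:45–09:00, 17:00–17:30.
Isla ∩ Yusuf ∩ Oren ∩ Quinn ∩ Farrukh: 08:45–09:00, 17:00–17:30.
Windows ≥ 30 min: 17:00–17:30.
Latest start in the last window 17:00–17:30 is 17:30 − 30 min = 17:00.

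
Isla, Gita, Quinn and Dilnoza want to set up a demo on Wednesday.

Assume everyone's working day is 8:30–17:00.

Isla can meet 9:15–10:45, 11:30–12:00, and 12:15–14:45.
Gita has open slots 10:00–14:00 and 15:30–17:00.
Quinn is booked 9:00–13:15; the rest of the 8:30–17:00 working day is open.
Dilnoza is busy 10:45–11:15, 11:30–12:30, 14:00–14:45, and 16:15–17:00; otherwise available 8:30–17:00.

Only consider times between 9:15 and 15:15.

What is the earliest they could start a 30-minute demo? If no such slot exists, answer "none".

Quinn free within 08:30–17:00: 08:30–09:00, 13:15–17:00.
Dilnoza free within 08:30–17:00: 08:30–10:45, 11:15–11:30, 12:30–14:00, 14:45–16:15.
Isla ∩ Gita: 10:00–10:45, 11:30–12:00, 12:15–14:00.
Isla ∩ Gita ∩ Quinn: 13:15–14:00.
Isla ∩ Gita ∩ Quinn ∩ Dilnoza: 13:15–14:00.
Restricted to 09:15–15:15: 13:15–14:00.
Windows ≥ 30 min: 13:15–14:00.
Earliest such window starts at 13:15.

13:15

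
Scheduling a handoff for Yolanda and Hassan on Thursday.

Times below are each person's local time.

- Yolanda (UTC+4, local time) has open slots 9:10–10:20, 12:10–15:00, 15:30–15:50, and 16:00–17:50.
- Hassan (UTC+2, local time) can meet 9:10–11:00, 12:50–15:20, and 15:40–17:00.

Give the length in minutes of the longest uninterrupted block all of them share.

80 minutes

Yolanda → UTC: 05:10–06:20, 08:10–11:00, 11:30–11:50, 12:00–13:50.
Hassan → UTC: 07:10–09:00, 10:50–13:20, 13:40–15:00.
Yolanda ∩ Hassan: 08:10–09:00, 10:50–11:00, 11:30–11:50, 12:00–13:20, 13:40–13:50.
Common window lengths: 50, 10, 20, 80, 10 min; longest is 80.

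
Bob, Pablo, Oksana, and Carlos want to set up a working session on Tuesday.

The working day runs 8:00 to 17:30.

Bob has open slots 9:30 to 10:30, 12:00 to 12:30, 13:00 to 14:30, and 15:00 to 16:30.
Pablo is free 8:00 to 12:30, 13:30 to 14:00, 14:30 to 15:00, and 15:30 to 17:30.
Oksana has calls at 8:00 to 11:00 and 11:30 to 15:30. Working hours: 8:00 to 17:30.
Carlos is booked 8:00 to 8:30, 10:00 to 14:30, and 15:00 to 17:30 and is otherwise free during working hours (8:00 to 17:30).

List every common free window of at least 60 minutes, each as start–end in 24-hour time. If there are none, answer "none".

Oksana free within 08:00–17:30: 11:00–11:30, 15:30–17:30.
Carlos free within 08:00–17:30: 08:30–10:00, 14:30–15:00.
Bob ∩ Pablo: 09:30–10:30, 12:00–12:30, 13:30–14:00, 15:30–16:30.
Bob ∩ Pablo ∩ Oksana: 15:30–16:30.
Bob ∩ Pablo ∩ Oksana ∩ Carlos: (none).
Windows ≥ 60 min: (none).

none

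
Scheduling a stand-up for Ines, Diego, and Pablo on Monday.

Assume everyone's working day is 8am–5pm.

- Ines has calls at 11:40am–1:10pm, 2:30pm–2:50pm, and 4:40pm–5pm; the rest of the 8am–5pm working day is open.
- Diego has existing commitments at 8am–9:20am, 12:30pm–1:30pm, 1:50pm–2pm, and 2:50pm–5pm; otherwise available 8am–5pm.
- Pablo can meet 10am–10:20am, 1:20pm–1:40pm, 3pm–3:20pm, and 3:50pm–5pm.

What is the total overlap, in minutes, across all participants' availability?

Ines free within 08:00–17:00: 08:00–11:40, 13:10–14:30, 14:50–16:40.
Diego free within 08:00–17:00: 09:20–12:30, 13:30–13:50, 14:00–14:50.
Ines ∩ Diego: 09:20–11:40, 13:30–13:50, 14:00–14:30.
Ines ∩ Diego ∩ Pablo: 10:00–10:20, 13:30–13:40.
Total common minutes: 20 + 10 = 30.

30 minutes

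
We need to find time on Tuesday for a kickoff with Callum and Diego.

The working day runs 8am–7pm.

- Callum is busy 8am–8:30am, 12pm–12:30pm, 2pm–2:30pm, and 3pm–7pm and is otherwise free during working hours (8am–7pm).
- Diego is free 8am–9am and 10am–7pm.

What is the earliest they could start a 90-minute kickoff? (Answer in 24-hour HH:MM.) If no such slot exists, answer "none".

Callum free within 08:00–19:00: 08:30–12:00, 12:30–14:00, 14:30–15:00.
Callum ∩ Diego: 08:30–09:00, 10:00–12:00, 12:30–14:00, 14:30–15:00.
Windows ≥ 90 min: 10:00–12:00, 12:30–14:00.
Earliest such window starts at 10:00.

10:00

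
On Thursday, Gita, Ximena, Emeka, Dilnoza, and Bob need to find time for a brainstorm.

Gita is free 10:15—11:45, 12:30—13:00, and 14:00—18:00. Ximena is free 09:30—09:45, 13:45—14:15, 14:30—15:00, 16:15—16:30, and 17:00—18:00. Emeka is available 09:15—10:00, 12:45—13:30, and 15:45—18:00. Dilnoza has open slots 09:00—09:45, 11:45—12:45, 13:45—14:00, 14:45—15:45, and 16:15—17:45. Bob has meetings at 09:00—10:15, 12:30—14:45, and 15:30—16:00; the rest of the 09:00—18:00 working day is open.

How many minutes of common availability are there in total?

60 minutes

Bob free within 09:00–18:00: 10:15–12:30, 14:45–15:30, 16:00–18:00.
Gita ∩ Ximena: 14:00–14:15, 14:30–15:00, 16:15–16:30, 17:00–18:00.
Gita ∩ Ximena ∩ Emeka: 16:15–16:30, 17:00–18:00.
Gita ∩ Ximena ∩ Emeka ∩ Dilnoza: 16:15–16:30, 17:00–17:45.
Gita ∩ Ximena ∩ Emeka ∩ Dilnoza ∩ Bob: 16:15–16:30, 17:00–17:45.
Total common minutes: 15 + 45 = 60.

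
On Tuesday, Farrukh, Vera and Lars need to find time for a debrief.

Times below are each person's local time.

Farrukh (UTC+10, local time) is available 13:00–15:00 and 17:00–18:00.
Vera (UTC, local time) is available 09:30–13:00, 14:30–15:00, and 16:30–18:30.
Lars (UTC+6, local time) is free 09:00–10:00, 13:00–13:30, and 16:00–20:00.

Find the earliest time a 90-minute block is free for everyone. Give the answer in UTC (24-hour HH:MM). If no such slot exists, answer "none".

Farrukh → UTC: 03:00–05:00, 07:00–08:00.
Vera → UTC: 09:30–13:00, 14:30–15:00, 16:30–18:30.
Lars → UTC: 03:00–04:00, 07:00–07:30, 10:00–14:00.
Farrukh ∩ Vera: (none).
Farrukh ∩ Vera ∩ Lars: (none).
Windows ≥ 90 min: (none).

none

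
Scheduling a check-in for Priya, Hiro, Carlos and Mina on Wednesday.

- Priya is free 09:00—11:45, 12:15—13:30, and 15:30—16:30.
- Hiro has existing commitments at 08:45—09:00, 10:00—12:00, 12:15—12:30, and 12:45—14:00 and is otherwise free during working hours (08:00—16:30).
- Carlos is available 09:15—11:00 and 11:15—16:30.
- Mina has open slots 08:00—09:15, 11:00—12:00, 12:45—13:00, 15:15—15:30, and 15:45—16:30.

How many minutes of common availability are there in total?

Hiro free within 08:00–16:30: 08:00–08:45, 09:00–10:00, 12:00–12:15, 12:30–12:45, 14:00–16:30.
Priya ∩ Hiro: 09:00–10:00, 12:30–12:45, 15:30–16:30.
Priya ∩ Hiro ∩ Carlos: 09:15–10:00, 12:30–12:45, 15:30–16:30.
Priya ∩ Hiro ∩ Carlos ∩ Mina: 15:45–16:30.
Total common minutes: 45.

45 minutes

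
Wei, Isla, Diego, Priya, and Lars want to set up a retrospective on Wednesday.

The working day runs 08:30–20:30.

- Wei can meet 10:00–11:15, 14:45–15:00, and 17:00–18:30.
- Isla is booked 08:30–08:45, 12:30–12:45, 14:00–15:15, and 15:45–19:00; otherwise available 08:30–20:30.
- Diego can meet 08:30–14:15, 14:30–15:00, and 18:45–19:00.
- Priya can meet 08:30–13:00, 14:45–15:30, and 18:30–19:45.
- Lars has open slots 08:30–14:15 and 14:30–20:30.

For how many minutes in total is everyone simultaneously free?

75 minutes

Isla free within 08:30–20:30: 08:45–12:30, 12:45–14:00, 15:15–15:45, 19:00–20:30.
Wei ∩ Isla: 10:00–11:15.
Wei ∩ Isla ∩ Diego: 10:00–11:15.
Wei ∩ Isla ∩ Diego ∩ Priya: 10:00–11:15.
Wei ∩ Isla ∩ Diego ∩ Priya ∩ Lars: 10:00–11:15.
Total common minutes: 75.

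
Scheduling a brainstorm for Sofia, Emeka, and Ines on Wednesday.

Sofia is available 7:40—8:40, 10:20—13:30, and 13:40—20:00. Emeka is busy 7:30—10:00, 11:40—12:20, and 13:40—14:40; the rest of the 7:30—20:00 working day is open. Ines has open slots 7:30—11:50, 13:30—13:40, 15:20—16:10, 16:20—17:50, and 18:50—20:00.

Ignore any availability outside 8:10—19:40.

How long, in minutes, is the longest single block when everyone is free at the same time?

Emeka free within 07:30–20:00: 10:00–11:40, 12:20–13:40, 14:40–20:00.
Sofia ∩ Emeka: 10:20–11:40, 12:20–13:30, 14:40–20:00.
Sofia ∩ Emeka ∩ Ines: 10:20–11:40, 15:20–16:10, 16:20–17:50, 18:50–20:00.
Restricted to 08:10–19:40: 10:20–11:40, 15:20–16:10, 16:20–17:50, 18:50–19:40.
Common window lengths: 80, 50, 90, 50 min; longest is 90.

90 minutes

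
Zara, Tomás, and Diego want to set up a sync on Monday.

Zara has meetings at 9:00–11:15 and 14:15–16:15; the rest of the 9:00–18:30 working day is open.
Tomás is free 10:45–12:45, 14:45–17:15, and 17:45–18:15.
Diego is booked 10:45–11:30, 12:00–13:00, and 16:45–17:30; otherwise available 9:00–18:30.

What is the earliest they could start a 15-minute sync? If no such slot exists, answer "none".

Zara free within 09:00–18:30: 11:15–14:15, 16:15–18:30.
Diego free within 09:00–18:30: 09:00–10:45, 11:30–12:00, 13:00–16:45, 17:30–18:30.
Zara ∩ Tomás: 11:15–12:45, 16:15–17:15, 17:45–18:15.
Zara ∩ Tomás ∩ Diego: 11:30–12:00, 16:15–16:45, 17:45–18:15.
Windows ≥ 15 min: 11:30–12:00, 16:15–16:45, 17:45–18:15.
Earliest such window starts at 11:30.

11:30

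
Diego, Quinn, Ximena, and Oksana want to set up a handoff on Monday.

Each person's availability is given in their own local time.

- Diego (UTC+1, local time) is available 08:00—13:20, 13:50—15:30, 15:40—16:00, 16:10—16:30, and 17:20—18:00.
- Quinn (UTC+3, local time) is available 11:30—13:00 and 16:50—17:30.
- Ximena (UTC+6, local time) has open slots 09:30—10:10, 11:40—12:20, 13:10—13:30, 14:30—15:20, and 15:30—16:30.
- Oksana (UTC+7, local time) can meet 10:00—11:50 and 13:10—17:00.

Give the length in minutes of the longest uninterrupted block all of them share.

50 minutes

Diego → UTC: 07:00–12:20, 12:50–14:30, 14:40–15:00, 15:10–15:30, 16:20–17:00.
Quinn → UTC: 08:30–10:00, 13:50–14:30.
Ximena → UTC: 03:30–04:10, 05:40–06:20, 07:10–07:30, 08:30–09:20, 09:30–10:30.
Oksana → UTC: 03:00–04:50, 06:10–10:00.
Diego ∩ Quinn: 08:30–10:00, 13:50–14:30.
Diego ∩ Quinn ∩ Ximena: 08:30–09:20, 09:30–10:00.
Diego ∩ Quinn ∩ Ximena ∩ Oksana: 08:30–09:20, 09:30–10:00.
Common window lengths: 50, 30 min; longest is 50.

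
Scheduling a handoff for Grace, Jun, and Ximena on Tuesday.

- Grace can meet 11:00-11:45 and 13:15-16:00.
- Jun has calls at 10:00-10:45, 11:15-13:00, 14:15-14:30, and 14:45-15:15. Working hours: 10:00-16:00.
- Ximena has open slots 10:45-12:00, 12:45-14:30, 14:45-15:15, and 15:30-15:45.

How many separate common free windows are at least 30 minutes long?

Jun free within 10:00–16:00: 10:45–11:15, 13:00–14:15, 14:30–14:45, 15:15–16:00.
Grace ∩ Jun: 11:00–11:15, 13:15–14:15, 14:30–14:45, 15:15–16:00.
Grace ∩ Jun ∩ Ximena: 11:00–11:15, 13:15–14:15, 15:30–15:45.
Windows ≥ 30 min: 13:15–14:15.
That's 1 window.

1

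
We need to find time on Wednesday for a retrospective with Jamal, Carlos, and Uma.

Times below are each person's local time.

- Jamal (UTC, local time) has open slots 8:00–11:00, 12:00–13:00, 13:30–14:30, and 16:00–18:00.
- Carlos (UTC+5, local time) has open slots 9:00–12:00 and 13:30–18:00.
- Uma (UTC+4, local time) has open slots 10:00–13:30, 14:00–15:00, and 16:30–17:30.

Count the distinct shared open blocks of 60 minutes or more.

2

Jamal → UTC: 08:00–11:00, 12:00–13:00, 13:30–14:30, 16:00–18:00.
Carlos → UTC: 04:00–07:00, 08:30–13:00.
Uma → UTC: 06:00–09:30, 10:00–11:00, 12:30–13:30.
Jamal ∩ Carlos: 08:30–11:00, 12:00–13:00.
Jamal ∩ Carlos ∩ Uma: 08:30–09:30, 10:00–11:00, 12:30–13:00.
Windows ≥ 60 min: 08:30–09:30, 10:00–11:00.
That's 2 windows.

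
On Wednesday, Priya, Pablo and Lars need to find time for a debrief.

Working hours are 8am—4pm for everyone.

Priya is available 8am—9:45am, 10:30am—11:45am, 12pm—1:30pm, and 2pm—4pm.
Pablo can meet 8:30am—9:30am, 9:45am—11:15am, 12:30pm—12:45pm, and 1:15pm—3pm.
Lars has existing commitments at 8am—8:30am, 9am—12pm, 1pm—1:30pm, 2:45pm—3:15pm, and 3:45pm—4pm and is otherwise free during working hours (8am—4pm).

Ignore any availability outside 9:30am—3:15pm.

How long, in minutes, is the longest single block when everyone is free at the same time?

Lars free within 08:00–16:00: 08:30–09:00, 12:00–13:00, 13:30–14:45, 15:15–15:45.
Priya ∩ Pablo: 08:30–09:30, 10:30–11:15, 12:30–12:45, 13:15–13:30, 14:00–15:00.
Priya ∩ Pablo ∩ Lars: 08:30–09:00, 12:30–12:45, 14:00–14:45.
Restricted to 09:30–15:15: 12:30–12:45, 14:00–14:45.
Common window lengths: 15, 45 min; longest is 45.

45 minutes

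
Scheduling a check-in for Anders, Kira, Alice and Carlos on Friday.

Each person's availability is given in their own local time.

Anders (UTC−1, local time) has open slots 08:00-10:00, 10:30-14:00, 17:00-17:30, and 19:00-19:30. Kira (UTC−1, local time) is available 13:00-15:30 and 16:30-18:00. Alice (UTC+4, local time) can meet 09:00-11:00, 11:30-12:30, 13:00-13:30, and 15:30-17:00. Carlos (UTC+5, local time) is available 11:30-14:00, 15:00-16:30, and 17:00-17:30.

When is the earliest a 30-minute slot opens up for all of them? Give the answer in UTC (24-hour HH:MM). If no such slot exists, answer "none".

none

Anders → UTC: 09:00–11:00, 11:30–15:00, 18:00–18:30, 20:00–20:30.
Kira → UTC: 14:00–16:30, 17:30–19:00.
Alice → UTC: 05:00–07:00, 07:30–08:30, 09:00–09:30, 11:30–13:00.
Carlos → UTC: 06:30–09:00, 10:00–11:30, 12:00–12:30.
Anders ∩ Kira: 14:00–15:00, 18:00–18:30.
Anders ∩ Kira ∩ Alice: (none).
Anders ∩ Kira ∩ Alice ∩ Carlos: (none).
Windows ≥ 30 min: (none).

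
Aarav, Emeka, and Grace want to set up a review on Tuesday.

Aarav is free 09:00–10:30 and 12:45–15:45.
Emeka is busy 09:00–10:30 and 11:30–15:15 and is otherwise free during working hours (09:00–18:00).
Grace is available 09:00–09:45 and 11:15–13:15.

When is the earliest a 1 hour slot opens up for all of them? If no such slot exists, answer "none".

Emeka free within 09:00–18:00: 10:30–11:30, 15:15–18:00.
Aarav ∩ Emeka: 15:15–15:45.
Aarav ∩ Emeka ∩ Grace: (none).
Windows ≥ 60 min: (none).

none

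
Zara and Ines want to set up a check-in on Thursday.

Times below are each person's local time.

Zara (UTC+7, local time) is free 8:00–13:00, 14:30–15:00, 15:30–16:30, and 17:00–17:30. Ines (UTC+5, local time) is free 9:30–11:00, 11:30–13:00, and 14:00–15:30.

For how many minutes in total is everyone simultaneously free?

180 minutes

Zara → UTC: 01:00–06:00, 07:30–08:00, 08:30–09:30, 10:00–10:30.
Ines → UTC: 04:30–06:00, 06:30–08:00, 09:00–10:30.
Zara ∩ Ines: 04:30–06:00, 07:30–08:00, 09:00–09:30, 10:00–10:30.
Total common minutes: 90 + 30 + 30 + 30 = 180.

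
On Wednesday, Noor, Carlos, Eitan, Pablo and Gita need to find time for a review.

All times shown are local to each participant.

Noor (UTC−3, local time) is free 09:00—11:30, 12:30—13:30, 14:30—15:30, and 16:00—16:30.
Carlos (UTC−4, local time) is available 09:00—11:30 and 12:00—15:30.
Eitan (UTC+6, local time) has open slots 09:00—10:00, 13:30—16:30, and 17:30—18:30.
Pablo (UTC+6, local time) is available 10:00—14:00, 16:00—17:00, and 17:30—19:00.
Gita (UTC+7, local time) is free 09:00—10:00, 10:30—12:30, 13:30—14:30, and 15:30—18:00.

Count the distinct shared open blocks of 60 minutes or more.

Noor → UTC: 12:00–14:30, 15:30–16:30, 17:30–18:30, 19:00–19:30.
Carlos → UTC: 13:00–15:30, 16:00–19:30.
Eitan → UTC: 03:00–04:00, 07:30–10:30, 11:30–12:30.
Pablo → UTC: 04:00–08:00, 10:00–11:00, 11:30–13:00.
Gita → UTC: 02:00–03:00, 03:30–05:30, 06:30–07:30, 08:30–11:00.
Noor ∩ Carlos: 13:00–14:30, 16:00–16:30, 17:30–18:30, 19:00–19:30.
Noor ∩ Carlos ∩ Eitan: (none).
Noor ∩ Carlos ∩ Eitan ∩ Pablo: (none).
Noor ∩ Carlos ∩ Eitan ∩ Pablo ∩ Gita: (none).
Windows ≥ 60 min: (none).
That's 0 windows.

0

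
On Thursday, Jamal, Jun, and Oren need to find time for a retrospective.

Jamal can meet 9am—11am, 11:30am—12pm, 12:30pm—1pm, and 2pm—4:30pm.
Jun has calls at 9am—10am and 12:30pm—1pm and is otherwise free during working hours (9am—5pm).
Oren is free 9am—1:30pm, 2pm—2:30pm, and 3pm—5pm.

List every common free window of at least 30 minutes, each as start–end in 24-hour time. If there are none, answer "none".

10:00–11:00, 11:30–12:00, 14:00–14:30, 15:00–16:30

Jun free within 09:00–17:00: 10:00–12:30, 13:00–17:00.
Jamal ∩ Jun: 10:00–11:00, 11:30–12:00, 14:00–16:30.
Jamal ∩ Jun ∩ Oren: 10:00–11:00, 11:30–12:00, 14:00–14:30, 15:00–16:30.
Windows ≥ 30 min: 10:00–11:00, 11:30–12:00, 14:00–14:30, 15:00–16:30.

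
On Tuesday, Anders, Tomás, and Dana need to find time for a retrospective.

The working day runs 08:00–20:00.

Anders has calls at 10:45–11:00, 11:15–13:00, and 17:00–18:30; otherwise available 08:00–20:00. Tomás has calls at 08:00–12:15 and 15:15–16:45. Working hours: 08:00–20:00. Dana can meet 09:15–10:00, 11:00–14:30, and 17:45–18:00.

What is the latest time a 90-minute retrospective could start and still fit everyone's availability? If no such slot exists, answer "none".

Anders free within 08:00–20:00: 08:00–10:45, 11:00–11:15, 13:00–17:00, 18:30–20:00.
Tomás free within 08:00–20:00: 12:15–15:15, 16:45–20:00.
Anders ∩ Tomás: 13:00–15:15, 16:45–17:00, 18:30–20:00.
Anders ∩ Tomás ∩ Dana: 13:00–14:30.
Windows ≥ 90 min: 13:00–14:30.
Latest start in the last window 13:00–14:30 is 14:30 − 90 min = 13:00.

13:00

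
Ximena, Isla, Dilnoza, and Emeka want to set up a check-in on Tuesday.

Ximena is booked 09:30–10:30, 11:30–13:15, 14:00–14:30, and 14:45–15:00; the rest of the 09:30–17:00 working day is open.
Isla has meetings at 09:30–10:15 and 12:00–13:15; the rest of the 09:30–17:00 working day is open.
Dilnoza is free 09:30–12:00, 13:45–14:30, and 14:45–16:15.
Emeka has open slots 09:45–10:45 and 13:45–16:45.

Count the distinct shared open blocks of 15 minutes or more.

Ximena free within 09:30–17:00: 10:30–11:30, 13:15–14:00, 14:30–14:45, 15:00–17:00.
Isla free within 09:30–17:00: 10:15–12:00, 13:15–17:00.
Ximena ∩ Isla: 10:30–11:30, 13:15–14:00, 14:30–14:45, 15:00–17:00.
Ximena ∩ Isla ∩ Dilnoza: 10:30–11:30, 13:45–14:00, 15:00–16:15.
Ximena ∩ Isla ∩ Dilnoza ∩ Emeka: 10:30–10:45, 13:45–14:00, 15:00–16:15.
Windows ≥ 15 min: 10:30–10:45, 13:45–14:00, 15:00–16:15.
That's 3 windows.

3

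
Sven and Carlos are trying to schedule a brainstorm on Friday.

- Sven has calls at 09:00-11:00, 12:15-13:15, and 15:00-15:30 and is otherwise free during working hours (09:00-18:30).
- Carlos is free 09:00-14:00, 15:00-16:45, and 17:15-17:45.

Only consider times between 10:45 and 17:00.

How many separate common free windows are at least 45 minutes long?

Sven free within 09:00–18:30: 11:00–12:15, 13:15–15:00, 15:30–18:30.
Sven ∩ Carlos: 11:00–12:15, 13:15–14:00, 15:30–16:45, 17:15–17:45.
Restricted to 10:45–17:00: 11:00–12:15, 13:15–14:00, 15:30–16:45.
Windows ≥ 45 min: 11:00–12:15, 13:15–14:00, 15:30–16:45.
That's 3 windows.

3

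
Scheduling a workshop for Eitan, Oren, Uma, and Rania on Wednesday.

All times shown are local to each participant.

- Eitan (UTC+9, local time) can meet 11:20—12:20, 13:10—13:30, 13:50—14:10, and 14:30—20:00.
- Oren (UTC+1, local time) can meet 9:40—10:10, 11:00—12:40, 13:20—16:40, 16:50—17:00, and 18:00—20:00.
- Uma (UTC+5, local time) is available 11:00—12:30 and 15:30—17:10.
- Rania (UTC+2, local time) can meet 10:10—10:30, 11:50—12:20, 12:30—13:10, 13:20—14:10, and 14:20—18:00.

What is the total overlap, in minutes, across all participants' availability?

Eitan → UTC: 02:20–03:20, 04:10–04:30, 04:50–05:10, 05:30–11:00.
Oren → UTC: 08:40–09:10, 10:00–11:40, 12:20–15:40, 15:50–16:00, 17:00–19:00.
Uma → UTC: 06:00–07:30, 10:30–12:10.
Rania → UTC: 08:10–08:30, 09:50–10:20, 10:30–11:10, 11:20–12:10, 12:20–16:00.
Eitan ∩ Oren: 08:40–09:10, 10:00–11:00.
Eitan ∩ Oren ∩ Uma: 10:30–11:00.
Eitan ∩ Oren ∩ Uma ∩ Rania: 10:30–11:00.
Total common minutes: 30.

30 minutes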